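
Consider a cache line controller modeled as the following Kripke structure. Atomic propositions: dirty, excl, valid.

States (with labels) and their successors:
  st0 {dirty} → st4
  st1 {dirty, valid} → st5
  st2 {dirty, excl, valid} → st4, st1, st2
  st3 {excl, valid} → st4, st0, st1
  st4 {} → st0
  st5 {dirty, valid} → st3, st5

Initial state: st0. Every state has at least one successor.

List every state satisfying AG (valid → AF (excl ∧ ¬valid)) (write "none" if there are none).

States satisfying valid → AF (excl ∧ ¬valid): {st0, st4}.
States satisfying AG (valid → AF (excl ∧ ¬valid)): {st0, st4}.

{st0, st4}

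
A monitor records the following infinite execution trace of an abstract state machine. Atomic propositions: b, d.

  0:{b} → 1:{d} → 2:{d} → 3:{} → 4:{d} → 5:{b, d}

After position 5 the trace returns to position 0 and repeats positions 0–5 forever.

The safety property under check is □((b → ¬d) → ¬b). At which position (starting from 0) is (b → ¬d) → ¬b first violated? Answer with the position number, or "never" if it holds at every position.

At position 0 the labels are {b}, so (b → ¬d) → ¬b is false there. This is the first violation.

0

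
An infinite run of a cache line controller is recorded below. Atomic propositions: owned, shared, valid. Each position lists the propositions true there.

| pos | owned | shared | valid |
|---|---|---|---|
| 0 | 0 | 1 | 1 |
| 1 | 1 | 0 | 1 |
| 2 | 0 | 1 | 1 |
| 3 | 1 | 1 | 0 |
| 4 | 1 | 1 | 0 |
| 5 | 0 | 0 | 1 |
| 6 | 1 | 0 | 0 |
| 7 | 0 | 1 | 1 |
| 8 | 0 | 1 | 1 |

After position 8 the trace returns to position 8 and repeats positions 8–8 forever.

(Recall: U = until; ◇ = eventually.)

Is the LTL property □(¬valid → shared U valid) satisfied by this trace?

Violated

¬valid → shared U valid must hold at every position from 0 onward. It fails at position 6, so □(¬valid → shared U valid) is false.
Positions where ¬valid holds: 3, 4, 6.
Check shared U valid at each: 3→ok, 4→ok, 6→fails.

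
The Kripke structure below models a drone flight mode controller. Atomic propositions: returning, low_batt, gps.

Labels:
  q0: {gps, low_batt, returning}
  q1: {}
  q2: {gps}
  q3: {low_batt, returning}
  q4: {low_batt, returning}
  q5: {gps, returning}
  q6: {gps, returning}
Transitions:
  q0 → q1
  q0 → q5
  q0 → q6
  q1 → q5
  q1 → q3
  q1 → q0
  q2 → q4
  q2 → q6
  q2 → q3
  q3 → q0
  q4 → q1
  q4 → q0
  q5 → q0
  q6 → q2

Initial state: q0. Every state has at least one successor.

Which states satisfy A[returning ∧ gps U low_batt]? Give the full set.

States satisfying returning ∧ gps: {q0, q5, q6}.
States satisfying low_batt: {q0, q3, q4}.
States satisfying A[returning ∧ gps U low_batt]: {q0, q3, q4, q5}.

{q0, q3, q4, q5}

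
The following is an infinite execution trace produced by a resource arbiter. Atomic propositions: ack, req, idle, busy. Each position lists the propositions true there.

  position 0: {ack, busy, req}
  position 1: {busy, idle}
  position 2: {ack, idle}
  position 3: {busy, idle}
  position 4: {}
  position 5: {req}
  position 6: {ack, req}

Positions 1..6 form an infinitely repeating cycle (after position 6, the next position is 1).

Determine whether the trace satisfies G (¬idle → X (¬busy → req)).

Holds

¬idle → X (¬busy → req) holds at every position 0..6, and those are all positions ever visited, so G (¬idle → X (¬busy → req)) holds.
Positions where ¬idle holds: 0, 4, 5, 6.
Check X (¬busy → req) at each: 0→ok, 4→ok, 5→ok, 6→ok.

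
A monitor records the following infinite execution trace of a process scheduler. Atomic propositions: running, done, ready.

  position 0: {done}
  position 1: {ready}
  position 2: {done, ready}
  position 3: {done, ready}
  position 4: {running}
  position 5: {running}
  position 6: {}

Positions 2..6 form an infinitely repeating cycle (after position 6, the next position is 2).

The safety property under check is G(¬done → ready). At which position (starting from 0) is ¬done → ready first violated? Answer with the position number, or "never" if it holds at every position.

Check ¬done → ready at each position in order: 0 ✓, 1 ✓, 2 ✓, 3 ✓.
At position 4 the labels are {running}, so ¬done → ready is false there. This is the first violation.

4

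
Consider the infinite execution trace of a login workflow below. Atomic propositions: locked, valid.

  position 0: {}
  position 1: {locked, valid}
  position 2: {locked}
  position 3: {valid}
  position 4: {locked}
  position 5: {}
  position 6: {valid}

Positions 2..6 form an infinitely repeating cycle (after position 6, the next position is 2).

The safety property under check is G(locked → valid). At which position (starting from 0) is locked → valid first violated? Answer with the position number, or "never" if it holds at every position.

Check locked → valid at each position in order: 0 ✓, 1 ✓.
At position 2 the labels are {locked}, so locked → valid is false there. This is the first violation.

2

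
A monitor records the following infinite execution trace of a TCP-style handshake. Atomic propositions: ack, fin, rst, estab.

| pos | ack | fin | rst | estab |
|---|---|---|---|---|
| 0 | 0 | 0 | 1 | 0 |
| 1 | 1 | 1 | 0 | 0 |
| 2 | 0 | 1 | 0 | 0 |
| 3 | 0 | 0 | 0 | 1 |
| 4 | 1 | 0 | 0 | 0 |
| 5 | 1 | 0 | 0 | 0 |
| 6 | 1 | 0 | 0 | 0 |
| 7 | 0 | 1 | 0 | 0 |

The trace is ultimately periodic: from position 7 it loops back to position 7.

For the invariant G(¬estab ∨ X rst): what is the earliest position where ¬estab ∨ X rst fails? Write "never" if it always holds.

Check ¬estab ∨ X rst at each position in order: 0 ✓, 1 ✓, 2 ✓.
At position 3 the labels are {estab} and the next position 4 has {ack}, so ¬estab ∨ X rst is false there. This is the first violation.

3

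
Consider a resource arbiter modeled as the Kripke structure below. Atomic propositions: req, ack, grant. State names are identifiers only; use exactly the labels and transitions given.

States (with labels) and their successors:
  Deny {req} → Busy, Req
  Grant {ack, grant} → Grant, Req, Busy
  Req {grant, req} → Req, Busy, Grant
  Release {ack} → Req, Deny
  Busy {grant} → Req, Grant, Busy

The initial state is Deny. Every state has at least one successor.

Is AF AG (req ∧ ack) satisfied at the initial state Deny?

States satisfying AG (req ∧ ack): ∅.
States satisfying AF AG (req ∧ ack): ∅.
There is a path from Deny along which AG (req ∧ ack) never holds.
Deny ∉ Sat(AF AG (req ∧ ack)).

Does not hold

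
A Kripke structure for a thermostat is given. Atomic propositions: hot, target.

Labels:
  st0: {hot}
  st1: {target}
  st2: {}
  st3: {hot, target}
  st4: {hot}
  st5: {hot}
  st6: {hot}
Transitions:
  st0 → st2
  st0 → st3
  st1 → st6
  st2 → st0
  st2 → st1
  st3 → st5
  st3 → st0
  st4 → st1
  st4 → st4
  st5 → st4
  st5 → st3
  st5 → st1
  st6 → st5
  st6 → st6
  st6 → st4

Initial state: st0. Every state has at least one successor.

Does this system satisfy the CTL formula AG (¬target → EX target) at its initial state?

Violated

States satisfying ¬target → EX target: {st0, st1, st2, st3, st4, st5}.
States satisfying AG (¬target → EX target): ∅.
st6 is reachable from st0 and violates ¬target → EX target, so AG fails at st0.
st0 ∉ Sat(AG (¬target → EX target)).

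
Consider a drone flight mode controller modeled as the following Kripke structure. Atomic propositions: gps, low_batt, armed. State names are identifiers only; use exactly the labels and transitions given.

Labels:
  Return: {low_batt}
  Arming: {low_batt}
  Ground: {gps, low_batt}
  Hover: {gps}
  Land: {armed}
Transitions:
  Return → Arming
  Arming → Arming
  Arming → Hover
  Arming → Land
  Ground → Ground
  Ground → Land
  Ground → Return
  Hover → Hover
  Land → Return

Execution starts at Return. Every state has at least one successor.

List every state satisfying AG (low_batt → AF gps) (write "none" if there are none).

{Hover}

States satisfying low_batt → AF gps: {Ground, Hover, Land}.
States satisfying AG (low_batt → AF gps): {Hover}.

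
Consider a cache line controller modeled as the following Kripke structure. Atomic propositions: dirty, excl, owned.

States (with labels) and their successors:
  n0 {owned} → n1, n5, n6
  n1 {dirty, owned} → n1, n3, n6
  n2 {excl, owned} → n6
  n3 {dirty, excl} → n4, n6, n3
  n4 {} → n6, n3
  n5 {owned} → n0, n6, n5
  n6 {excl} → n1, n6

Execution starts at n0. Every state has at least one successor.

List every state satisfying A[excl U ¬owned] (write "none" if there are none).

{n2, n3, n4, n6}

States satisfying excl: {n2, n3, n6}.
States satisfying ¬owned: {n3, n4, n6}.
States satisfying A[excl U ¬owned]: {n2, n3, n4, n6}.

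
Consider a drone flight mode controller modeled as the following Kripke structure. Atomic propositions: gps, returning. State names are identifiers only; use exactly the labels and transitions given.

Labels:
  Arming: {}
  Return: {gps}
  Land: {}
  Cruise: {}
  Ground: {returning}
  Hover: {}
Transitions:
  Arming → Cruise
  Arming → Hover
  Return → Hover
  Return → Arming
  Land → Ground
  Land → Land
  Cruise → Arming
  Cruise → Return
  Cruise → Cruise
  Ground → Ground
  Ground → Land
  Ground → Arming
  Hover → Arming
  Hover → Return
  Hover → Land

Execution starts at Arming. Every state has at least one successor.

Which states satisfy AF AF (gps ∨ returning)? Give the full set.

States satisfying AF (gps ∨ returning): {Return, Ground}.
States satisfying AF AF (gps ∨ returning): {Return, Ground}.

{Return, Ground}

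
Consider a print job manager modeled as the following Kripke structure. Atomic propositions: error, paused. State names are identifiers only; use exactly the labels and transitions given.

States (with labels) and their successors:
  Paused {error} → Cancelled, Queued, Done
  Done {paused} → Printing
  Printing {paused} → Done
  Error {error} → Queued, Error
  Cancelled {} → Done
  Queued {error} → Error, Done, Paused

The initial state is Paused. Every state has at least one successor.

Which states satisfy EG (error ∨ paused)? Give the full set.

States satisfying error ∨ paused: {Paused, Done, Printing, Error, Queued}.
States satisfying EG (error ∨ paused): {Paused, Done, Printing, Error, Queued}.

{Paused, Done, Printing, Error, Queued}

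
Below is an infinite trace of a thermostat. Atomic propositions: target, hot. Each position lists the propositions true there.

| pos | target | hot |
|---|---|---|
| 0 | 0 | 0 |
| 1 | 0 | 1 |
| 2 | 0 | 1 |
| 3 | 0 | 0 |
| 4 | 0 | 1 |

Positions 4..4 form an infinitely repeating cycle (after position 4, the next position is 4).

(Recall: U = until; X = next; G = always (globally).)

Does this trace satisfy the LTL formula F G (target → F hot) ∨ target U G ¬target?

G (target → F hot) holds at position 0, which is reachable from 0, so F G (target → F hot) holds.
Walking from position 0: G ¬target first holds at position 0, and target holds at every earlier position along the way, so target U G ¬target holds.
At position 0: F G (target → F hot) is true; target U G ¬target is true; so F G (target → F hot) ∨ target U G ¬target is true.

Yes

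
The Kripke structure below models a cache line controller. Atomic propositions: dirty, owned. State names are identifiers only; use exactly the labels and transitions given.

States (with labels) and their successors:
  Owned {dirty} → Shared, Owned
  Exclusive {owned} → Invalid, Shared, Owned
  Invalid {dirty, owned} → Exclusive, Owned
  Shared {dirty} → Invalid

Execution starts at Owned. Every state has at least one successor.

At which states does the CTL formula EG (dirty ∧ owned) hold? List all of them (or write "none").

States satisfying dirty ∧ owned: {Invalid}.
States satisfying EG (dirty ∧ owned): ∅.

none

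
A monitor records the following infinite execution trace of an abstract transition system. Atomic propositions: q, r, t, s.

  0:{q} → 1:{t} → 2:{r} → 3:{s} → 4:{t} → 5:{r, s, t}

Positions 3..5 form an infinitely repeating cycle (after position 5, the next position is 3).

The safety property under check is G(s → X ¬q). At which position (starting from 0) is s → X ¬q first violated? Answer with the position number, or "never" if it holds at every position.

never

s → X ¬q holds at every position 0..5, and those are all the positions the trace ever visits, so the invariant G(s → X ¬q) is never violated.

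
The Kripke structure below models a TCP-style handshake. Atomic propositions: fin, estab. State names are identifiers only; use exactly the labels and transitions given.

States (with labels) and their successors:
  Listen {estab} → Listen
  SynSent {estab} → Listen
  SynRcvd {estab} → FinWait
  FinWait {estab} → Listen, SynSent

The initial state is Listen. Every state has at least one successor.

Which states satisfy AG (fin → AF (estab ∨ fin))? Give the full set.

States satisfying fin → AF (estab ∨ fin): {Listen, SynSent, SynRcvd, FinWait}.
States satisfying AG (fin → AF (estab ∨ fin)): {Listen, SynSent, SynRcvd, FinWait}.

{Listen, SynSent, SynRcvd, FinWait}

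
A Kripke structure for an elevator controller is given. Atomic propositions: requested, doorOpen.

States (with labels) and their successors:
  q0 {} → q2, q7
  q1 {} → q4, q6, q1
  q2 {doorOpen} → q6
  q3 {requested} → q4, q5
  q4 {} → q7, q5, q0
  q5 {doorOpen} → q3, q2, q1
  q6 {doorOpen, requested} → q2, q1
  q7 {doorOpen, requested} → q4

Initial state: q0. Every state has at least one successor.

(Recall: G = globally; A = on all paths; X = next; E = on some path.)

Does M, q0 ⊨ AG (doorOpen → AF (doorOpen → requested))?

Holds

States satisfying doorOpen → AF (doorOpen → requested): {q0, q1, q2, q3, q4, q5, q6, q7}.
States satisfying AG (doorOpen → AF (doorOpen → requested)): {q0, q1, q2, q3, q4, q5, q6, q7}.
Every state reachable from q0 satisfies doorOpen → AF (doorOpen → requested).
q0 ∈ Sat(AG (doorOpen → AF (doorOpen → requested))).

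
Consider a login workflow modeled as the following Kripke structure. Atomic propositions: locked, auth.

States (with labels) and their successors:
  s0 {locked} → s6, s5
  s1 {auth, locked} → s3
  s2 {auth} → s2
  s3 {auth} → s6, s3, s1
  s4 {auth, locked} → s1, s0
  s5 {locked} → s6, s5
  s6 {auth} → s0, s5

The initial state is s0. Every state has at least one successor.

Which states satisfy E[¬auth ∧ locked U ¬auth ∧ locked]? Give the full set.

{s0, s5}

States satisfying ¬auth ∧ locked: {s0, s5}.
States satisfying E[¬auth ∧ locked U ¬auth ∧ locked]: {s0, s5}.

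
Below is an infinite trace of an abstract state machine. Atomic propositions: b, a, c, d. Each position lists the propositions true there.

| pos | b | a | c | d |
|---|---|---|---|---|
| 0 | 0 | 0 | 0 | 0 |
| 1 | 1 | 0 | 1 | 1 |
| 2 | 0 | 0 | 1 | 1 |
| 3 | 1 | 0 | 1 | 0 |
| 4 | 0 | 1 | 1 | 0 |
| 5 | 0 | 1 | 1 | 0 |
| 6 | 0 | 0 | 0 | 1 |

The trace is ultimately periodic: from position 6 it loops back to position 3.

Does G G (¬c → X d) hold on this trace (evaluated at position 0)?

G (¬c → X d) must hold at every position from 0 onward. It fails at position 0, so G G (¬c → X d) is false.

Violated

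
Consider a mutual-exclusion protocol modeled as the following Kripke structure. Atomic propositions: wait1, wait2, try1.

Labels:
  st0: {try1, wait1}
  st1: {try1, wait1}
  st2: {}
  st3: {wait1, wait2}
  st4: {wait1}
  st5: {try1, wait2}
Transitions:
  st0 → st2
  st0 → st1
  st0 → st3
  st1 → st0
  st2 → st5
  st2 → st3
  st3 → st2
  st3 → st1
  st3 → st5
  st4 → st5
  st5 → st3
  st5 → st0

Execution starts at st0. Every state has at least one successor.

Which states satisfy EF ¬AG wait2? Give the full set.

{st0, st1, st2, st3, st4, st5}

States satisfying ¬AG wait2: {st0, st1, st2, st3, st4, st5}.
States satisfying EF ¬AG wait2: {st0, st1, st2, st3, st4, st5}.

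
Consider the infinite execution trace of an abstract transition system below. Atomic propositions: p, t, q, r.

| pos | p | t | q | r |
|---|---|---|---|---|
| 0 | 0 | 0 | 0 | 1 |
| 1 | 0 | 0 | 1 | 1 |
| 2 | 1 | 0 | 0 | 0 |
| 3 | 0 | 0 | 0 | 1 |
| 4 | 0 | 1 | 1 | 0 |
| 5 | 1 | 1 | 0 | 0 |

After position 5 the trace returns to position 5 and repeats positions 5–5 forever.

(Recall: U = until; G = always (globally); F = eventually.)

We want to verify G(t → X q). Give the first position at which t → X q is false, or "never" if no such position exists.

Check t → X q at each position in order: 0 ✓, 1 ✓, 2 ✓, 3 ✓.
At position 4 the labels are {q, t} and the next position 5 has {p, t}, so t → X q is false there. This is the first violation.

4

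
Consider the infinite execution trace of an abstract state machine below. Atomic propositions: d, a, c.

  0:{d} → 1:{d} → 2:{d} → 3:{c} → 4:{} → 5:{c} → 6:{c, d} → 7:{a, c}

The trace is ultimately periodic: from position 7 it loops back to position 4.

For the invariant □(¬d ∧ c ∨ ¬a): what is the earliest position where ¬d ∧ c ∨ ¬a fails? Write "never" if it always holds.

¬d ∧ c ∨ ¬a holds at every position 0..7, and those are all the positions the trace ever visits, so the invariant □(¬d ∧ c ∨ ¬a) is never violated.

never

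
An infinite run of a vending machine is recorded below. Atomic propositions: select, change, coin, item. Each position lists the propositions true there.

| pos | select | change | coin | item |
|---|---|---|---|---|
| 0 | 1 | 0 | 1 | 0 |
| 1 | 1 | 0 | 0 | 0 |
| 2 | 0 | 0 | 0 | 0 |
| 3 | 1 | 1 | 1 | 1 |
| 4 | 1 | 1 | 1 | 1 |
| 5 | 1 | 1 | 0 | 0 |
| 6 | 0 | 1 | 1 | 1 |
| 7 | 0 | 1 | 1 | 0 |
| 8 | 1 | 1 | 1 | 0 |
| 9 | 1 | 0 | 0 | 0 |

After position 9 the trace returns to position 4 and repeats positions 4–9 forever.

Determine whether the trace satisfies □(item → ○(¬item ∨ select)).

item → ○(¬item ∨ select) holds at every position 0..9, and those are all positions ever visited, so □(item → ○(¬item ∨ select)) holds.
Positions where item holds: 3, 4, 6.
Check ○(¬item ∨ select) at each: 3→ok, 4→ok, 6→ok.

Yes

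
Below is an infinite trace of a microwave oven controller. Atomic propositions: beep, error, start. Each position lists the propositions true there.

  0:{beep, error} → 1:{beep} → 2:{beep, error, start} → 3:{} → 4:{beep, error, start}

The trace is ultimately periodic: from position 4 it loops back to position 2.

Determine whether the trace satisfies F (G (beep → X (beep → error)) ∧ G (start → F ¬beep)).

G (beep → X (beep → error)) ∧ G (start → F ¬beep) holds at position 1, which is reachable from 0, so F (G (beep → X (beep → error)) ∧ G (start → F ¬beep)) holds.

Yes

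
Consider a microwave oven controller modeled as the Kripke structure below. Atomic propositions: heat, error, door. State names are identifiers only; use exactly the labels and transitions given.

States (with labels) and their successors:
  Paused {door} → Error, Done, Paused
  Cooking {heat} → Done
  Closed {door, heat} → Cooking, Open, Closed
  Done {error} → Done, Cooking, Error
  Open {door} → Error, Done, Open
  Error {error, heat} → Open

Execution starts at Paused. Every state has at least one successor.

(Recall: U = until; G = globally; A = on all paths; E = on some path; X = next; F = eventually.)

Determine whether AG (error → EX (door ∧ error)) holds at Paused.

Does not hold

States satisfying error → EX (door ∧ error): {Paused, Cooking, Closed, Open}.
States satisfying AG (error → EX (door ∧ error)): ∅.
Done is reachable from Paused and violates error → EX (door ∧ error), so AG fails at Paused.
Paused ∉ Sat(AG (error → EX (door ∧ error))).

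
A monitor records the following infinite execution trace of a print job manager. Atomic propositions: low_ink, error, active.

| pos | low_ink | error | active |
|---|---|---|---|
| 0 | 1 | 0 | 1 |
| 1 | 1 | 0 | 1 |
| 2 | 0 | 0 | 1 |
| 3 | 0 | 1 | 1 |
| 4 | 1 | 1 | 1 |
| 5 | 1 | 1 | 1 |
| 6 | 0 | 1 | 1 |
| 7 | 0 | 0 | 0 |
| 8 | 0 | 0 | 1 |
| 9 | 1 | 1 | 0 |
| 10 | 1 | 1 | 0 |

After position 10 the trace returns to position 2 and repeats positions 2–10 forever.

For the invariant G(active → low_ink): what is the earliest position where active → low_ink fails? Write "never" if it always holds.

Check active → low_ink at each position in order: 0 ✓, 1 ✓.
At position 2 the labels are {active}, so active → low_ink is false there. This is the first violation.

2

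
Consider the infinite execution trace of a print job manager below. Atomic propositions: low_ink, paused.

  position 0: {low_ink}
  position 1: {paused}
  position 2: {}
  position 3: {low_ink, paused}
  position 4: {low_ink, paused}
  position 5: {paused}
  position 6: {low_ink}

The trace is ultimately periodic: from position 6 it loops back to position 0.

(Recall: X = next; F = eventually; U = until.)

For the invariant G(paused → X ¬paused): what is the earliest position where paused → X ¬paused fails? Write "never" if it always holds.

Check paused → X ¬paused at each position in order: 0 ✓, 1 ✓, 2 ✓.
At position 3 the labels are {low_ink, paused} and the next position 4 has {low_ink, paused}, so paused → X ¬paused is false there. This is the first violation.

3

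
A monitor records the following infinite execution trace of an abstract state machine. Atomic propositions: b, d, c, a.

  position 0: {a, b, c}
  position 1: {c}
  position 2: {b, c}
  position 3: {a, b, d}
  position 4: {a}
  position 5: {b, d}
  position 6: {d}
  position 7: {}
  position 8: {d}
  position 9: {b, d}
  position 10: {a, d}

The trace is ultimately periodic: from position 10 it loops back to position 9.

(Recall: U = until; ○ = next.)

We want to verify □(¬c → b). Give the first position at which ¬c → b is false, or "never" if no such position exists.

Check ¬c → b at each position in order: 0 ✓, 1 ✓, 2 ✓, 3 ✓.
At position 4 the labels are {a}, so ¬c → b is false there. This is the first violation.

4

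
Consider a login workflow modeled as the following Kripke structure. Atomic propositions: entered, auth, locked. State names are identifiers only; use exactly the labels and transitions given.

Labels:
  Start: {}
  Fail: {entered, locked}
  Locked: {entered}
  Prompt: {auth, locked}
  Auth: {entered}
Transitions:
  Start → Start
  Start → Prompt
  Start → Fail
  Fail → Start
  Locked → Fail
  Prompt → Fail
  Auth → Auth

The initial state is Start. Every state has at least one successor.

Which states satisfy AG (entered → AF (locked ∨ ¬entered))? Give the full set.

States satisfying entered → AF (locked ∨ ¬entered): {Start, Fail, Locked, Prompt}.
States satisfying AG (entered → AF (locked ∨ ¬entered)): {Start, Fail, Locked, Prompt}.

{Start, Fail, Locked, Prompt}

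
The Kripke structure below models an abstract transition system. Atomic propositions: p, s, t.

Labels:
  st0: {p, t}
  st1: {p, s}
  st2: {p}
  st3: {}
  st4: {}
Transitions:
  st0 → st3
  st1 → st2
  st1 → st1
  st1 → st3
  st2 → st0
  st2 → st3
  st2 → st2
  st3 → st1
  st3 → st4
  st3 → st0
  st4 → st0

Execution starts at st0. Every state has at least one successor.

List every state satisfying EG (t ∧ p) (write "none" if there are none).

States satisfying t ∧ p: {st0}.
States satisfying EG (t ∧ p): ∅.

none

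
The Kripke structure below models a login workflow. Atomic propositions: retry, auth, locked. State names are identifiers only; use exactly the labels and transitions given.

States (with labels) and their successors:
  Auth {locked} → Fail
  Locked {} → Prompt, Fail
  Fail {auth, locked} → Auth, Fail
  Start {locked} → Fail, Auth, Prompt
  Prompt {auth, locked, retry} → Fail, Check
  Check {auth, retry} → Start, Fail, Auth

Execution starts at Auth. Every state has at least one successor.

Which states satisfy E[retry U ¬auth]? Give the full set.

States satisfying retry: {Prompt, Check}.
States satisfying ¬auth: {Auth, Locked, Start}.
States satisfying E[retry U ¬auth]: {Auth, Locked, Start, Prompt, Check}.

{Auth, Locked, Start, Prompt, Check}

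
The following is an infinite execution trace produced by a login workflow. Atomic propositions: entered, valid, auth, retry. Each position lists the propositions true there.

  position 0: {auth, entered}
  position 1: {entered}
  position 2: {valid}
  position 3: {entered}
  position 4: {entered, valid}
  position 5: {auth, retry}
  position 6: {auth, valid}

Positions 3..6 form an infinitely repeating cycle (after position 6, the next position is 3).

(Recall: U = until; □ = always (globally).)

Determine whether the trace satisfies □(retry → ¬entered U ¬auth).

Holds

retry → ¬entered U ¬auth holds at every position 0..6, and those are all positions ever visited, so □(retry → ¬entered U ¬auth) holds.
Positions where retry holds: 5.
Check ¬entered U ¬auth at each: 5→ok.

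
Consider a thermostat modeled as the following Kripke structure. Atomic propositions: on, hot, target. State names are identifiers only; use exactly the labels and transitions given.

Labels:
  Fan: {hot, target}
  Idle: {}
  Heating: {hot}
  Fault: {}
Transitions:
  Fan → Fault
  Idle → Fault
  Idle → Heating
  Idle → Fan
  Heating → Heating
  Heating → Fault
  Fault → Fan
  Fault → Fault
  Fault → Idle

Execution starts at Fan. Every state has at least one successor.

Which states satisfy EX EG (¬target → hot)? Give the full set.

States satisfying EG (¬target → hot): {Heating}.
States satisfying EX EG (¬target → hot): {Idle, Heating}.

{Idle, Heating}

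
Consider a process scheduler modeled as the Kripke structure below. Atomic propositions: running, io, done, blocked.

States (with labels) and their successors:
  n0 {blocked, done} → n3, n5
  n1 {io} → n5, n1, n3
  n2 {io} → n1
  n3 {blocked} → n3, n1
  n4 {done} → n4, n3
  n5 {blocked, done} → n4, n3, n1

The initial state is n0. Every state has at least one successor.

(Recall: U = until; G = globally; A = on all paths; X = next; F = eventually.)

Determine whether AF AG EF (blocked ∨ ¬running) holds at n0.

States satisfying AG EF (blocked ∨ ¬running): {n0, n1, n2, n3, n4, n5}.
States satisfying AF AG EF (blocked ∨ ¬running): {n0, n1, n2, n3, n4, n5}.
n0 ∈ Sat(AF AG EF (blocked ∨ ¬running)).

Satisfied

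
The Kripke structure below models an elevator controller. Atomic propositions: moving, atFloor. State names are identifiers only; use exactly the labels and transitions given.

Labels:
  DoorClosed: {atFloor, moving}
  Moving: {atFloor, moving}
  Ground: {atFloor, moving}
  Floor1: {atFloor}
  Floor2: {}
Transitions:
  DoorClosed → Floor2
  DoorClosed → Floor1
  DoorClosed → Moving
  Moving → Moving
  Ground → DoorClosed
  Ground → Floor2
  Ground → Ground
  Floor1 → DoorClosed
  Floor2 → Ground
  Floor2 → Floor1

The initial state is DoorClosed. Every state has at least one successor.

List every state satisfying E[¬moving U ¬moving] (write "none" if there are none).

States satisfying ¬moving: {Floor1, Floor2}.
States satisfying E[¬moving U ¬moving]: {Floor1, Floor2}.

{Floor1, Floor2}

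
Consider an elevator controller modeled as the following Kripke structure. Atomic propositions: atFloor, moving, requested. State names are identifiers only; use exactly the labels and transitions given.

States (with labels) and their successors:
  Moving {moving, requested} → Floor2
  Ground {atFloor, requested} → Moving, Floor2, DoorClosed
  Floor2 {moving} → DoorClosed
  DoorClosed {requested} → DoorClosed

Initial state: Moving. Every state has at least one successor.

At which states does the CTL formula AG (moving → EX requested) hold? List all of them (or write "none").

{Floor2, DoorClosed}

States satisfying moving → EX requested: {Ground, Floor2, DoorClosed}.
States satisfying AG (moving → EX requested): {Floor2, DoorClosed}.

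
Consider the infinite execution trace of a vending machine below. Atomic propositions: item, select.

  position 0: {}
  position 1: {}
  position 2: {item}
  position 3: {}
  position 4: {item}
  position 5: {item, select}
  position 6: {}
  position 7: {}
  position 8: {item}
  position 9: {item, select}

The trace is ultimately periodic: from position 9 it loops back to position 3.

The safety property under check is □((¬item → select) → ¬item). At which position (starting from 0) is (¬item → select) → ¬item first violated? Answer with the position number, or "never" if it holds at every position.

Check (¬item → select) → ¬item at each position in order: 0 ✓, 1 ✓.
At position 2 the labels are {item}, so (¬item → select) → ¬item is false there. This is the first violation.

2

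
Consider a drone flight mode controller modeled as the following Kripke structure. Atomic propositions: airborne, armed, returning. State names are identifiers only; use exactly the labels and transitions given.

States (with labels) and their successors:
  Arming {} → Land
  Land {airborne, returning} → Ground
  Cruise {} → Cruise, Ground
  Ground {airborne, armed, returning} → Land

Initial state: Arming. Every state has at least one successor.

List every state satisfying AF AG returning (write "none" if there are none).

{Arming, Land, Ground}

States satisfying AG returning: {Land, Ground}.
States satisfying AF AG returning: {Arming, Land, Ground}.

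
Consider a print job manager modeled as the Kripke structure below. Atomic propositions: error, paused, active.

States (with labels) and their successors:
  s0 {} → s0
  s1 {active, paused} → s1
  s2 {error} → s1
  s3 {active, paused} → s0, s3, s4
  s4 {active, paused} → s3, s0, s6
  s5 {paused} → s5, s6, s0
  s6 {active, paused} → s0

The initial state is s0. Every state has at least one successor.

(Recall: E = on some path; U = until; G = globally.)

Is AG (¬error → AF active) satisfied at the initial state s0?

States satisfying ¬error → AF active: {s1, s2, s3, s4, s6}.
States satisfying AG (¬error → AF active): {s1, s2}.
s0 is reachable from s0 and violates ¬error → AF active, so AG fails at s0.
s0 ∉ Sat(AG (¬error → AF active)).

Violated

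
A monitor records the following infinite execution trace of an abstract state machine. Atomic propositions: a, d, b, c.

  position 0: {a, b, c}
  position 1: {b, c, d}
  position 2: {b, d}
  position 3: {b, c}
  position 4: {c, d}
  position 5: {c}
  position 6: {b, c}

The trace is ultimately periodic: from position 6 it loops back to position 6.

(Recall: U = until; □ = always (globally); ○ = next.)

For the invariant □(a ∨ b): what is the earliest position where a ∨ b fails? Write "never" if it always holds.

Check a ∨ b at each position in order: 0 ✓, 1 ✓, 2 ✓, 3 ✓.
At position 4 the labels are {c, d}, so a ∨ b is false there. This is the first violation.

4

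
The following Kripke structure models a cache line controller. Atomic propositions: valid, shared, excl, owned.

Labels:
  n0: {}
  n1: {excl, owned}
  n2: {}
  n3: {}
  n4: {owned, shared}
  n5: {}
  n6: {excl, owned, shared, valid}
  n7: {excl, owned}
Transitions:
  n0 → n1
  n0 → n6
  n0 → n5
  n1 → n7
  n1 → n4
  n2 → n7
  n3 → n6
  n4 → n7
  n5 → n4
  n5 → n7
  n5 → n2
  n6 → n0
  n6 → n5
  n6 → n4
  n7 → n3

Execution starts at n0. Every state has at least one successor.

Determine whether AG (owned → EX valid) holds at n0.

States satisfying owned → EX valid: {n0, n2, n3, n5}.
States satisfying AG (owned → EX valid): ∅.
n1 is reachable from n0 and violates owned → EX valid, so AG fails at n0.
n0 ∉ Sat(AG (owned → EX valid)).

No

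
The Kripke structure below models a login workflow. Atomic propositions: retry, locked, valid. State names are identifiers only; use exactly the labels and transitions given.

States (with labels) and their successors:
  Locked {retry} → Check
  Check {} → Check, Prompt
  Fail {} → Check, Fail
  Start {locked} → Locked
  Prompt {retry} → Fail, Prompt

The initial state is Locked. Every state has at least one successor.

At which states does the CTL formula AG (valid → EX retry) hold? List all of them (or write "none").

States satisfying valid → EX retry: {Locked, Check, Fail, Start, Prompt}.
States satisfying AG (valid → EX retry): {Locked, Check, Fail, Start, Prompt}.

{Locked, Check, Fail, Start, Prompt}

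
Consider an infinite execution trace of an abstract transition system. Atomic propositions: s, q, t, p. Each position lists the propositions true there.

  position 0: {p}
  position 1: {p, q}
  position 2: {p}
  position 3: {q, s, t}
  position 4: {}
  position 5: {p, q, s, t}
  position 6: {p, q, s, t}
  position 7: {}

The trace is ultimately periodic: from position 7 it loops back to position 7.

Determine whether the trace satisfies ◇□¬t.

Holds

□¬t holds at position 7, which is reachable from 0, so ◇□¬t holds.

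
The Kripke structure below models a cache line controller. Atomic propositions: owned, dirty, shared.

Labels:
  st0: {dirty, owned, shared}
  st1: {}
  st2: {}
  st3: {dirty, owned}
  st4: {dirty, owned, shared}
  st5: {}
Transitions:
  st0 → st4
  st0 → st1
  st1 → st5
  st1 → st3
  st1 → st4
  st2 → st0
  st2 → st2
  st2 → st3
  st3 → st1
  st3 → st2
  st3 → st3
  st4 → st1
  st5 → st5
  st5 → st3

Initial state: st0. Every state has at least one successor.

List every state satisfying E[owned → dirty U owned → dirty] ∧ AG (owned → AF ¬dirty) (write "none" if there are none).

States satisfying owned → dirty: {st0, st1, st2, st3, st4, st5}.
States satisfying E[owned → dirty U owned → dirty]: {st0, st1, st2, st3, st4, st5}.
States satisfying owned → AF ¬dirty: {st0, st1, st2, st4, st5}.
States satisfying AG (owned → AF ¬dirty): ∅.
States satisfying E[owned → dirty U owned → dirty] ∧ AG (owned → AF ¬dirty): ∅.

none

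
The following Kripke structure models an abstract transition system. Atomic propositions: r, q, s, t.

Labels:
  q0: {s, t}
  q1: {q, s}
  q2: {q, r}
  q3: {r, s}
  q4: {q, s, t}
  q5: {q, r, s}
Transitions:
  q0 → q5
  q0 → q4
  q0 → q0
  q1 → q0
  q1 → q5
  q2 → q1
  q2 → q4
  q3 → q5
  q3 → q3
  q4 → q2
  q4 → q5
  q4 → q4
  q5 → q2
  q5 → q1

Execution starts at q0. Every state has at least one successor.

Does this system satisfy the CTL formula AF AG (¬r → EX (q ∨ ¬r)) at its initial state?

Holds

States satisfying AG (¬r → EX (q ∨ ¬r)): {q0, q1, q2, q3, q4, q5}.
States satisfying AF AG (¬r → EX (q ∨ ¬r)): {q0, q1, q2, q3, q4, q5}.
q0 ∈ Sat(AF AG (¬r → EX (q ∨ ¬r))).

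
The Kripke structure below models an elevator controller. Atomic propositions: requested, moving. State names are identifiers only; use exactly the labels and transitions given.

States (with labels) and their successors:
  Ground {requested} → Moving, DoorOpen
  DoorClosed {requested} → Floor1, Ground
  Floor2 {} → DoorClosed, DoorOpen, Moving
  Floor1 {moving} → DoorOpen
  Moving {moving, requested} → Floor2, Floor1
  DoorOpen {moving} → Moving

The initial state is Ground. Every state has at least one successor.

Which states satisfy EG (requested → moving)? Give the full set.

{Floor2, Floor1, Moving, DoorOpen}

States satisfying requested → moving: {Floor2, Floor1, Moving, DoorOpen}.
States satisfying EG (requested → moving): {Floor2, Floor1, Moving, DoorOpen}.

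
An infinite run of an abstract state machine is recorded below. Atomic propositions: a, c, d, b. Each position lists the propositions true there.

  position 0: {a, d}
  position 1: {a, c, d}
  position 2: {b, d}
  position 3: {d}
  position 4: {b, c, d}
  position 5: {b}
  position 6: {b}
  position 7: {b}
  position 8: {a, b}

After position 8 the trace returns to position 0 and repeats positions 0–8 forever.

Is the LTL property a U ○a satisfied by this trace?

Walking from position 0: ○a first holds at position 0, and a holds at every earlier position along the way, so a U ○a holds.

Yes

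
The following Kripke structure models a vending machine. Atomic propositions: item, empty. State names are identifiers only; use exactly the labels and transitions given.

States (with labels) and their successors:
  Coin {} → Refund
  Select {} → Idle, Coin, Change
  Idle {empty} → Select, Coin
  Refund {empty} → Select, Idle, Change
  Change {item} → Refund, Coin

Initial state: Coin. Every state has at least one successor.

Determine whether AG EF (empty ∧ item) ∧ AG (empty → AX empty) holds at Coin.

Violated

States satisfying EF (empty ∧ item): ∅.
States satisfying AG EF (empty ∧ item): ∅.
States satisfying empty → AX empty: {Coin, Select, Change}.
States satisfying AG (empty → AX empty): ∅.
States satisfying AG EF (empty ∧ item) ∧ AG (empty → AX empty): ∅.
Coin ∉ Sat(AG EF (empty ∧ item) ∧ AG (empty → AX empty)).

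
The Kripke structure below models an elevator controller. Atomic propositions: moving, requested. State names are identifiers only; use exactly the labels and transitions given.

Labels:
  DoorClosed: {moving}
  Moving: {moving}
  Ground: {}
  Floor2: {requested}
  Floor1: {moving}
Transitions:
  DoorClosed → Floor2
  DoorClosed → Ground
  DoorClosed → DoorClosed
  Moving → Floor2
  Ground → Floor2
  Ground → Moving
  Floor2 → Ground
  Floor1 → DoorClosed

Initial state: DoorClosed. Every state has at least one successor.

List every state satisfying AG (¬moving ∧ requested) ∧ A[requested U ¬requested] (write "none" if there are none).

States satisfying ¬moving ∧ requested: {Floor2}.
States satisfying AG (¬moving ∧ requested): ∅.
States satisfying requested: {Floor2}.
States satisfying ¬requested: {DoorClosed, Moving, Ground, Floor1}.
States satisfying A[requested U ¬requested]: {DoorClosed, Moving, Ground, Floor2, Floor1}.
States satisfying AG (¬moving ∧ requested) ∧ A[requested U ¬requested]: ∅.

none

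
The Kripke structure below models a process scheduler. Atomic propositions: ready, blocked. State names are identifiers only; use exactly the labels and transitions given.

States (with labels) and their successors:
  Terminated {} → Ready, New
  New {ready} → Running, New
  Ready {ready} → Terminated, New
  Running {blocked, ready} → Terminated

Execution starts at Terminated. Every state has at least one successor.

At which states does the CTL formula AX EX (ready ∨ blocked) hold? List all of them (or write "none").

{Terminated, Ready, Running}

States satisfying EX (ready ∨ blocked): {Terminated, New, Ready}.
States satisfying AX EX (ready ∨ blocked): {Terminated, Ready, Running}.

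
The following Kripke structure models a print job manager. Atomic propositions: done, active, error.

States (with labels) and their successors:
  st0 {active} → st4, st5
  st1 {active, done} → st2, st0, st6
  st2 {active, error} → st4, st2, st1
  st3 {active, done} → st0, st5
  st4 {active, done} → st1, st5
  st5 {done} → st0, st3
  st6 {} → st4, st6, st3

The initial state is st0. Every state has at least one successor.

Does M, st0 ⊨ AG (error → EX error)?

Yes

States satisfying error → EX error: {st0, st1, st2, st3, st4, st5, st6}.
States satisfying AG (error → EX error): {st0, st1, st2, st3, st4, st5, st6}.
Every state reachable from st0 satisfies error → EX error.
st0 ∈ Sat(AG (error → EX error)).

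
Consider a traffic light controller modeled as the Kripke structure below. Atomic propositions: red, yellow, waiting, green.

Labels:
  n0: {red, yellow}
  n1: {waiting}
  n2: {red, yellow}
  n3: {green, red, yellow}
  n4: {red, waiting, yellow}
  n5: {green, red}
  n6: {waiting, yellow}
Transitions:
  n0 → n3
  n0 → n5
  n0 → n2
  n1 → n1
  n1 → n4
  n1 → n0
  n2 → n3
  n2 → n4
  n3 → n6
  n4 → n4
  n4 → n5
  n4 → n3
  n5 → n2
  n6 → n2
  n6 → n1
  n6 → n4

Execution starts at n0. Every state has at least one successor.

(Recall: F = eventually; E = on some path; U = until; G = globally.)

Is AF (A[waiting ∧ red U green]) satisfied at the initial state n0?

Does not hold

States satisfying A[waiting ∧ red U green]: {n3, n5}.
States satisfying AF (A[waiting ∧ red U green]): {n3, n5}.
There is a path from n0 along which A[waiting ∧ red U green] never holds.
n0 ∉ Sat(AF (A[waiting ∧ red U green])).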